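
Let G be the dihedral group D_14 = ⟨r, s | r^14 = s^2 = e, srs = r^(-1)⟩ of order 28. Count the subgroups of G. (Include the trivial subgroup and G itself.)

28

|G| = 28, so by Lagrange every subgroup order divides 28. Divisors: 1, 2, 4, 7, 14, 28.
Subgroups by order — order 1: 1; order 2: 15; order 4: 7; order 7: 1; order 14: 3; order 28: 1.
Total: 1 + 15 + 7 + 1 + 3 + 1 = 28.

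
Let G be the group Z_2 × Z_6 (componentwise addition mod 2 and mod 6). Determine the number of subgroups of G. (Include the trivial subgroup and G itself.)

|G| = 12, so by Lagrange every subgroup order divides 12. Divisors: 1, 2, 3, 4, 6, 12.
Subgroups by order — order 1: 1; order 2: 3; order 3: 1; order 4: 1; order 6: 3; order 12: 1.
Total: 1 + 3 + 1 + 1 + 3 + 1 = 10.

10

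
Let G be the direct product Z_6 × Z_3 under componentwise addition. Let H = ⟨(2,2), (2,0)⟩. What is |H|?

|⟨(2,2)⟩| = 3 and |⟨(2,0)⟩| = 3, so |H| is a multiple of lcm(3, 3) = 3 and divides |G| = 18.
Closing under the operation: H = {(0,0), (0,1), (0,2), (2,0), (2,1), (2,2), (4,0), (4,1), (4,2)}, so |H| = 9.

9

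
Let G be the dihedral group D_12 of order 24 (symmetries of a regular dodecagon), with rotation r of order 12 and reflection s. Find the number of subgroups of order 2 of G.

13

|G| = 24 and 2 | 24, so subgroups of order 2 are possible by Lagrange.
The subgroups of order 2 are: {e, r^10s}; {e, r^11s}; {e, r^2s}; {e, r^3s}; … (13 in all).
So G has 13 subgroups of order 2.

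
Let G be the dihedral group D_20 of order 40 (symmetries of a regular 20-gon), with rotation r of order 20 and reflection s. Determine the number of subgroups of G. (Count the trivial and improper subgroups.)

48

|G| = 40, so by Lagrange every subgroup order divides 40. Divisors: 1, 2, 4, 5, 8, 10, 20, 40.
Subgroups by order — order 1: 1; order 2: 21; order 4: 11; order 5: 1; order 8: 5; order 10: 5; order 20: 3; order 40: 1.
Total: 1 + 21 + 11 + 1 + 5 + 5 + 3 + 1 = 48.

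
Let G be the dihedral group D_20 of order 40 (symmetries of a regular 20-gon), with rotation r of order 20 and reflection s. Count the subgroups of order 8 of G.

5

|G| = 40 and 8 | 40, so subgroups of order 8 are possible by Lagrange.
The subgroups of order 8 are: {e, r^5, r^10, r^15, s, r^5s, r^10s, r^15s}; {e, r^5, r^10, r^15, rs, r^6s, r^11s, r^16s}; {e, r^5, r^10, r^15, r^2s, r^7s, r^12s, r^17s}; {e, r^5, r^10, r^15, r^3s, r^8s, r^13s, r^18s}; … (5 in all).
So G has 5 subgroups of order 8.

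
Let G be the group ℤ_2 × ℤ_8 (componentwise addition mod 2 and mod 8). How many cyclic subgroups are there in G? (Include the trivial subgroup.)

8

A cyclic subgroup of order d is generated by each of its φ(d) elements of order d, so the cyclic subgroups of order d number (#elements of order d)/φ(d).
Cyclic subgroups by order — order 1: 1; order 2: 3; order 4: 2; order 8: 2.
Total: 8.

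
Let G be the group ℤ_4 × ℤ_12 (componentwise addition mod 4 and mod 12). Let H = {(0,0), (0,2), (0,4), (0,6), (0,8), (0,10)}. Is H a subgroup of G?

Yes

|H| = 6 divides |G| = 48, consistent with Lagrange.
H contains the identity, every element's inverse is in H, and H is closed under +: it is a subgroup.
In fact H = ⟨(0,2)⟩.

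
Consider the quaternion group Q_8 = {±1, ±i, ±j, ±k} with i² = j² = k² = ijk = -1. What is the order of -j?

4

Computing powers of -j: the smallest k with (-j)^k = e is k = 4.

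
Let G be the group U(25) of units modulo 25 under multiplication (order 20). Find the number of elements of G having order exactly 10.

4

The elements of order 10 are: 4, 9, 14, 19.
That's 4.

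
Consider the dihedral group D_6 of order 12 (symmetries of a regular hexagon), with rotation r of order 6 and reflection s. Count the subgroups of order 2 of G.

|G| = 12 and 2 | 12, so subgroups of order 2 are possible by Lagrange.
The subgroups of order 2 are: {e, r^2s}; {e, r^3}; {e, r^3s}; {e, r^4s}; … (7 in all).
So G has 7 subgroups of order 2.

7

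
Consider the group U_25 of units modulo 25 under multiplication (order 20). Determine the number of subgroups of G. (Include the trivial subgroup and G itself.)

6

|G| = 20, so by Lagrange every subgroup order divides 20. Divisors: 1, 2, 4, 5, 10, 20.
Subgroups by order — order 1: 1; order 2: 1; order 4: 1; order 5: 1; order 10: 1; order 20: 1.
Total: 1 + 1 + 1 + 1 + 1 + 1 = 6.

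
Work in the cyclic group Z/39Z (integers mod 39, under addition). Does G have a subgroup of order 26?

26 does not divide |G| = 39, so by Lagrange no subgroup of order 26 exists.

No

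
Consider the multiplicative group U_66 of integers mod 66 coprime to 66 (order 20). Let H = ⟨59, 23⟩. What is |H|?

10

|⟨59⟩| = 10 and |⟨23⟩| = 2, so |H| is a multiple of lcm(10, 2) = 10 and divides |G| = 20.
Closing under the operation: H = {1, 5, 23, 25, 31, 37, 47, 49, 53, 59}, so |H| = 10.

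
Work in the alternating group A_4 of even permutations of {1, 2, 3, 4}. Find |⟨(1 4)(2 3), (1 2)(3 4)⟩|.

4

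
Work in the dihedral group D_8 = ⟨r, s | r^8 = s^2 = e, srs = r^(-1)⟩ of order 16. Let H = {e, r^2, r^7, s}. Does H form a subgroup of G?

No

r^7 ∈ H but its inverse r ∉ H, so H is not a subgroup.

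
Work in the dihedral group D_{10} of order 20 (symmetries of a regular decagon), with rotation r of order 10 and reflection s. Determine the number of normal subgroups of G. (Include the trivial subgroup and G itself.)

G has 22 subgroups. Checking conjugation-invariance by order — order 1: 1/1 normal; order 2: 1/11 normal; order 4: 0/5 normal; order 5: 1/1 normal; order 10: 3/3 normal; order 20: 1/1 normal.
Total normal subgroups: 7.

7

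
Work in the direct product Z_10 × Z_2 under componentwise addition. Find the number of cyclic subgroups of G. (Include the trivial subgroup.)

8

Each element a generates a cyclic subgroup ⟨a⟩; distinct elements may generate the same one (a cyclic group of order d has φ(d) generators).
Cyclic subgroups by order — order 1: 1; order 2: 3; order 5: 1; order 10: 3.
Total: 8.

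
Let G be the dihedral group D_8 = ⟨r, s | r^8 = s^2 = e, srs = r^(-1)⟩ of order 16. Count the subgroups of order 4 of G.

|G| = 16 and 4 | 16, so subgroups of order 4 are possible by Lagrange.
The subgroups of order 4 are: {e, r^2, r^4, r^6}; {e, r^4, r^2s, r^6s}; {e, r^4, r^3s, r^7s}; {e, r^4, s, r^4s}; … (5 in all).
So G has 5 subgroups of order 4.

5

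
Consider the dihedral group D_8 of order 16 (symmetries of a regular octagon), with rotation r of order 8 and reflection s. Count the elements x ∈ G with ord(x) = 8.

4

The elements of order 8 are: r, r^3, r^5, r^7.
That's 4.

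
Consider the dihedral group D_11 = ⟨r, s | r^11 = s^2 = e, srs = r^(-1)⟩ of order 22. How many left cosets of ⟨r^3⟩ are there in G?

2

|⟨r^3⟩| = 11 and |G| = 22.
By Lagrange, [G : H] = |G|/|H| = 22/11 = 2.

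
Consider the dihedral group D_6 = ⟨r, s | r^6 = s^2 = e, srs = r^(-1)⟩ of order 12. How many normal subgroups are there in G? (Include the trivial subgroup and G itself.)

G has 16 subgroups. Checking conjugation-invariance by order — order 1: 1/1 normal; order 2: 1/7 normal; order 3: 1/1 normal; order 4: 0/3 normal; order 6: 3/3 normal; order 12: 1/1 normal.
Total normal subgroups: 7.

7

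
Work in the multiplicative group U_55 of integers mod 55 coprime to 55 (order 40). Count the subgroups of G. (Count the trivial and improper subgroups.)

16

|G| = 40, so by Lagrange every subgroup order divides 40. Divisors: 1, 2, 4, 5, 8, 10, 20, 40.
Subgroups by order — order 1: 1; order 2: 3; order 4: 3; order 5: 1; order 8: 1; order 10: 3; order 20: 3; order 40: 1.
Total: 1 + 3 + 3 + 1 + 1 + 3 + 3 + 1 = 16.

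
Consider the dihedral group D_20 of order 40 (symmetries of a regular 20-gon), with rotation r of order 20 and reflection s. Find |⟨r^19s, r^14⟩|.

|⟨r^19s⟩| = 2 and |⟨r^14⟩| = 10, so |H| is a multiple of lcm(2, 10) = 10 and divides |G| = 40.
Closing under the operation: H = {e, r^2, r^4, r^6, r^8, r^10, r^12, r^14, r^16, r^18, rs, r^3s, r^5s, r^7s, r^9s, r^11s, r^13s, r^15s, r^17s, r^19s}, so |H| = 20.

20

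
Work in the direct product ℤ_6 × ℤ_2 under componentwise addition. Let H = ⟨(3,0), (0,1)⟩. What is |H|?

|⟨(3,0)⟩| = 2 and |⟨(0,1)⟩| = 2, so |H| is a multiple of lcm(2, 2) = 2 and divides |G| = 12.
Closing under the operation: H = {(0,0), (0,1), (3,0), (3,1)}, so |H| = 4.

4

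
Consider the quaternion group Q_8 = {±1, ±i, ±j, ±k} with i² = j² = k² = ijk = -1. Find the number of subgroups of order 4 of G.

3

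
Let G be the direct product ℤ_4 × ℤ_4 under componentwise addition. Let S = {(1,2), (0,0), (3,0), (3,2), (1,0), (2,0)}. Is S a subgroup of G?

No

|S| = 6 does not divide |G| = 16, so by Lagrange S is not a subgroup.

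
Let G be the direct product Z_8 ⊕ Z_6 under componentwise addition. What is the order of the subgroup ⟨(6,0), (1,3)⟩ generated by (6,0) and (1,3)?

8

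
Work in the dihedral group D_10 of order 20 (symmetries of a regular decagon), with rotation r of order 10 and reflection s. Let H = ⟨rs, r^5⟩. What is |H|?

4

|⟨rs⟩| = 2 and |⟨r^5⟩| = 2, so |H| is a multiple of lcm(2, 2) = 2 and divides |G| = 20.
Closing under the operation: H = {e, r^5, rs, r^6s}, so |H| = 4.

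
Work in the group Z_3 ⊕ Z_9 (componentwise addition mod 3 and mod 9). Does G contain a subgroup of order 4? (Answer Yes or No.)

4 does not divide |G| = 27, so by Lagrange no subgroup of order 4 exists.

No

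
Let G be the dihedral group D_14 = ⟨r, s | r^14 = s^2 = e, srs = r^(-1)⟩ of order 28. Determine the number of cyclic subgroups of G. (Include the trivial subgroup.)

Each element a generates a cyclic subgroup ⟨a⟩; distinct elements may generate the same one (a cyclic group of order d has φ(d) generators).
Cyclic subgroups by order — order 1: 1; order 2: 15; order 7: 1; order 14: 1.
Total: 18.

18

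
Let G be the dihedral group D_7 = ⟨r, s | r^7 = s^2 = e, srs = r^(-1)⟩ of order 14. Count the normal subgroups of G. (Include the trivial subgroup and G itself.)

G has 10 subgroups. Checking conjugation-invariance by order — order 1: 1/1 normal; order 2: 0/7 normal; order 7: 1/1 normal; order 14: 1/1 normal.
Total normal subgroups: 3.

3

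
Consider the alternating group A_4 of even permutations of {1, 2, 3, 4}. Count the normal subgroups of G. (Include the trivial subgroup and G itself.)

3

G has 10 subgroups. Checking conjugation-invariance by order — order 1: 1/1 normal; order 2: 0/3 normal; order 3: 0/4 normal; order 4: 1/1 normal; order 12: 1/1 normal.
Total normal subgroups: 3.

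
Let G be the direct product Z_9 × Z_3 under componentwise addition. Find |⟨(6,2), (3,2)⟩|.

|⟨(6,2)⟩| = 3 and |⟨(3,2)⟩| = 3, so |H| is a multiple of lcm(3, 3) = 3 and divides |G| = 27.
Closing under the operation: H = {(0,0), (0,1), (0,2), (3,0), (3,1), (3,2), (6,0), (6,1), (6,2)}, so |H| = 9.

9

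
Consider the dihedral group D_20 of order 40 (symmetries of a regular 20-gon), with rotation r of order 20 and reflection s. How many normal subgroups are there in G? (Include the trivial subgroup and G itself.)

G has 48 subgroups. Checking conjugation-invariance by order — order 1: 1/1 normal; order 2: 1/21 normal; order 4: 1/11 normal; order 5: 1/1 normal; order 8: 0/5 normal; order 10: 1/5 normal; order 20: 3/3 normal; order 40: 1/1 normal.
Total normal subgroups: 9.

9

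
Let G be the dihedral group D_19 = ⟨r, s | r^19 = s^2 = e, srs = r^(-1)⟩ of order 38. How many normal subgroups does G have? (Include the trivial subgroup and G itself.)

3

G has 22 subgroups. Checking conjugation-invariance by order — order 1: 1/1 normal; order 2: 0/19 normal; order 19: 1/1 normal; order 38: 1/1 normal.
Total normal subgroups: 3.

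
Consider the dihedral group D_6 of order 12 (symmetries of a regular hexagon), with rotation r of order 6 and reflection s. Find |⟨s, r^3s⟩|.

4

|⟨s⟩| = 2 and |⟨r^3s⟩| = 2, so |H| is a multiple of lcm(2, 2) = 2 and divides |G| = 12.
Closing under the operation: H = {e, r^3, s, r^3s}, so |H| = 4.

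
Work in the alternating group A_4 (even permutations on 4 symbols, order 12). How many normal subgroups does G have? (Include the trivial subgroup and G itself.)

3

G has 10 subgroups. Checking conjugation-invariance by order — order 1: 1/1 normal; order 2: 0/3 normal; order 3: 0/4 normal; order 4: 1/1 normal; order 12: 1/1 normal.
Total normal subgroups: 3.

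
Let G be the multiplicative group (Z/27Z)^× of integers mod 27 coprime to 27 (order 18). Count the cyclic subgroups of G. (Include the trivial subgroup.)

6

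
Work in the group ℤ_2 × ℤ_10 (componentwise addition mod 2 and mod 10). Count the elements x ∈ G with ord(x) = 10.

An element (a,b) has order lcm(ord(a), ord(b)); count pairs with lcm equal to 10.
Enumerating gives 12 such elements.

12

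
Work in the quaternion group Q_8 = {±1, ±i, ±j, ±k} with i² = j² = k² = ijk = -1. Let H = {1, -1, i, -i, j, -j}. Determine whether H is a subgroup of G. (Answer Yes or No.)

|H| = 6 does not divide |G| = 8, so by Lagrange H is not a subgroup.

No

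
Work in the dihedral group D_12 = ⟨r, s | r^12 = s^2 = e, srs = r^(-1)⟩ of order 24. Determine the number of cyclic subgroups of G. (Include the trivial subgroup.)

18

Group the elements of G by the cyclic subgroup they generate; each cyclic subgroup of order d accounts for φ(d) elements.
Cyclic subgroups by order — order 1: 1; order 2: 13; order 3: 1; order 4: 1; order 6: 1; order 12: 1.
Total: 18.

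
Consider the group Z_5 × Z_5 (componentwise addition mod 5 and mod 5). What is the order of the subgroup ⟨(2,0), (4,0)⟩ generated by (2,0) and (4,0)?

5

|⟨(2,0)⟩| = 5 and |⟨(4,0)⟩| = 5, so |H| is a multiple of lcm(5, 5) = 5 and divides |G| = 25.
Closing under the operation: H = {(0,0), (1,0), (2,0), (3,0), (4,0)}, so |H| = 5.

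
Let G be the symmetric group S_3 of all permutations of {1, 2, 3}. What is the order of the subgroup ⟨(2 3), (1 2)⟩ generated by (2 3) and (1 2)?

6

|⟨(2 3)⟩| = 2 and |⟨(1 2)⟩| = 2, so |H| is a multiple of lcm(2, 2) = 2 and divides |G| = 6.
Closing {(2 3), (1 2)} under the group operation gives all of G, so |H| = 6.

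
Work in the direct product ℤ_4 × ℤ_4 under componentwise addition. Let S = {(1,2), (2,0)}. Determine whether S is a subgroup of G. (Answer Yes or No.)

No

The identity (0,0) ∉ S, so S is not a subgroup.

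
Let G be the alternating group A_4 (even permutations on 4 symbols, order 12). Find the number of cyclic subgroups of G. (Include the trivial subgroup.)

8

Group the elements of G by the cyclic subgroup they generate; each cyclic subgroup of order d accounts for φ(d) elements.
Cyclic subgroups by order — order 1: 1; order 2: 3; order 3: 4.
Total: 8.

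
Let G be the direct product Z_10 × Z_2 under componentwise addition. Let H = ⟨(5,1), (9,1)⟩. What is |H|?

10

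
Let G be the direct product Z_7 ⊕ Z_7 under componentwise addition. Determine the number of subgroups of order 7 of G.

8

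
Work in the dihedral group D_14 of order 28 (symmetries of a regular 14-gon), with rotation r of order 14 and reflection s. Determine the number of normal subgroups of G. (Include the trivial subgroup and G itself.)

7

G has 28 subgroups. Checking conjugation-invariance by order — order 1: 1/1 normal; order 2: 1/15 normal; order 4: 0/7 normal; order 7: 1/1 normal; order 14: 3/3 normal; order 28: 1/1 normal.
Total normal subgroups: 7.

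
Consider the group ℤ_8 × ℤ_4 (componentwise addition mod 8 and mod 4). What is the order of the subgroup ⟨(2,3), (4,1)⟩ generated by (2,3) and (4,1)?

16

|⟨(2,3)⟩| = 4 and |⟨(4,1)⟩| = 4, so |H| is a multiple of lcm(4, 4) = 4 and divides |G| = 32.
Closing under the operation: H = {(0,0), (0,1), (0,2), (0,3), (2,0), (2,1), (2,2), (2,3), (4,0), (4,1), (4,2), (4,3), (6,0), (6,1), (6,2), (6,3)}, so |H| = 16.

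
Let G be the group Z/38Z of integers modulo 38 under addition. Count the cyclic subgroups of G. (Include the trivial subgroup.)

4

A cyclic subgroup of order d is generated by each of its φ(d) elements of order d, so the cyclic subgroups of order d number (#elements of order d)/φ(d).
Cyclic subgroups by order — order 1: 1; order 2: 1; order 19: 1; order 38: 1.
Total: 4.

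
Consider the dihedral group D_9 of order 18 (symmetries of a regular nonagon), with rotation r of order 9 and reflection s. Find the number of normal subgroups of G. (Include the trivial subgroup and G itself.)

4

G has 16 subgroups. Checking conjugation-invariance by order — order 1: 1/1 normal; order 2: 0/9 normal; order 3: 1/1 normal; order 6: 0/3 normal; order 9: 1/1 normal; order 18: 1/1 normal.
Total normal subgroups: 4.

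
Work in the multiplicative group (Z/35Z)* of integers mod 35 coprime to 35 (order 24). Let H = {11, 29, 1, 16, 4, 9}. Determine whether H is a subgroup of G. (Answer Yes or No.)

|H| = 6 divides |G| = 24, consistent with Lagrange.
H contains the identity, every element's inverse is in H, and H is closed under ·: it is a subgroup.
In fact H = ⟨4⟩.

Yes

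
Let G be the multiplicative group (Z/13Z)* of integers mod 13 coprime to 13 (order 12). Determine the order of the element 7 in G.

Compute successive powers of 7 mod 13: 7, 10, 5, 9, 11, 12, 6, 3, …; 7^12 ≡ 1 (mod 13).
So |⟨7⟩| = 12.

12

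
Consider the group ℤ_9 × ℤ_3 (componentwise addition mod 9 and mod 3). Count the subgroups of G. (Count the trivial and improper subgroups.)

|G| = 27, so by Lagrange every subgroup order divides 27. Divisors: 1, 3, 9, 27.
Subgroups by order — order 1: 1; order 3: 4; order 9: 4; order 27: 1.
Total: 1 + 4 + 4 + 1 = 10.

10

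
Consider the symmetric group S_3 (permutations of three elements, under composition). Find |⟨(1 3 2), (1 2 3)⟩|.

|⟨(1 3 2)⟩| = 3 and |⟨(1 2 3)⟩| = 3, so |H| is a multiple of lcm(3, 3) = 3 and divides |G| = 6.
Closing under the operation: H = {e, (1 2 3), (1 3 2)}, so |H| = 3.

3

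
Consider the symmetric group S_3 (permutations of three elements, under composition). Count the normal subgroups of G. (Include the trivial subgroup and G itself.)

3

G has 6 subgroups. Checking conjugation-invariance by order — order 1: 1/1 normal; order 2: 0/3 normal; order 3: 1/1 normal; order 6: 1/1 normal.
Total normal subgroups: 3.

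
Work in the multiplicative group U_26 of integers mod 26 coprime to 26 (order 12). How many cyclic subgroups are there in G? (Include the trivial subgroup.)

A cyclic subgroup of order d is generated by each of its φ(d) elements of order d, so the cyclic subgroups of order d number (#elements of order d)/φ(d).
Cyclic subgroups by order — order 1: 1; order 2: 1; order 3: 1; order 4: 1; order 6: 1; order 12: 1.
Total: 6.

6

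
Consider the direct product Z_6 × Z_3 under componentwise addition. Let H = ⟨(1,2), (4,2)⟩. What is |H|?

6

|⟨(1,2)⟩| = 6 and |⟨(4,2)⟩| = 3, so |H| is a multiple of lcm(6, 3) = 6 and divides |G| = 18.
Closing under the operation: H = {(0,0), (1,2), (2,1), (3,0), (4,2), (5,1)}, so |H| = 6.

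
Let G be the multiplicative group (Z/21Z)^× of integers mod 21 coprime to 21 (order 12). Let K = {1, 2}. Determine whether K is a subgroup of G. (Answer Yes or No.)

2 ∈ K but its inverse 11 ∉ K, so K is not a subgroup.

No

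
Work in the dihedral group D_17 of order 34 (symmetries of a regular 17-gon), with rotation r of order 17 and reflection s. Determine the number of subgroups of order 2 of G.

17

|G| = 34 and 2 | 34, so subgroups of order 2 are possible by Lagrange.
The subgroups of order 2 are: {e, r^10s}; {e, r^11s}; {e, r^12s}; {e, r^13s}; … (17 in all).
So G has 17 subgroups of order 2.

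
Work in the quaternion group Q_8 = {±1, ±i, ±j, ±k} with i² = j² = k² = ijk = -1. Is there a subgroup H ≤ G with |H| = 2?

2 | 8. A subgroup of order 2 is {1, -1}.

Yes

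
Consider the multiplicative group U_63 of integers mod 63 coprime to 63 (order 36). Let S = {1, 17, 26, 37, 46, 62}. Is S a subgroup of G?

Yes

|S| = 6 divides |G| = 36, consistent with Lagrange.
S contains the identity, every element's inverse is in S, and S is closed under ·: it is a subgroup.
In fact S = ⟨17⟩.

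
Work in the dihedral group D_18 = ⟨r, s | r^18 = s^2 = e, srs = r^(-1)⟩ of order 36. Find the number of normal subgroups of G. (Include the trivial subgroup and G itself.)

9

G has 45 subgroups. Checking conjugation-invariance by order — order 1: 1/1 normal; order 2: 1/19 normal; order 3: 1/1 normal; order 4: 0/9 normal; order 6: 1/7 normal; order 9: 1/1 normal; order 12: 0/3 normal; order 18: 3/3 normal; order 36: 1/1 normal.
Total normal subgroups: 9.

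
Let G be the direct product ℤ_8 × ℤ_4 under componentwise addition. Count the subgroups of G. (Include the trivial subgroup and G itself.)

|G| = 32, so by Lagrange every subgroup order divides 32. Divisors: 1, 2, 4, 8, 16, 32.
Subgroups by order — order 1: 1; order 2: 3; order 4: 7; order 8: 7; order 16: 3; order 32: 1.
Total: 1 + 3 + 7 + 7 + 3 + 1 = 22.

22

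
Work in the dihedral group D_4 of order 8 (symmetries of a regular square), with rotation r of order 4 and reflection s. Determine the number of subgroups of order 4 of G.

3

|G| = 8 and 4 | 8, so subgroups of order 4 are possible by Lagrange.
The subgroups of order 4 are: {e, r, r^2, r^3}; {e, r^2, s, r^2s}; {e, r^2, rs, r^3s}.
So G has 3 subgroups of order 4.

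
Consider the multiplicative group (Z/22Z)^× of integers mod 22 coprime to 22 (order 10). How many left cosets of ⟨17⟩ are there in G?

|⟨17⟩| = 10 and |G| = 10.
By Lagrange, [G : H] = |G|/|H| = 10/10 = 1.

1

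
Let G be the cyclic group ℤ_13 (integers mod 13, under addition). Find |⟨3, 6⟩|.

13

|⟨3⟩| = 13 and |⟨6⟩| = 13, so |H| is a multiple of lcm(13, 13) = 13 and divides |G| = 13.
Closing {3, 6} under the group operation gives all of G, so |H| = 13.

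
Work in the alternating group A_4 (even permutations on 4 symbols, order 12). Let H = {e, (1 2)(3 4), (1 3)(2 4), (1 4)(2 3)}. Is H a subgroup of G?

|H| = 4 divides |G| = 12, consistent with Lagrange.
H contains the identity, every element's inverse is in H, and H is closed under ∘: it is a subgroup.

Yes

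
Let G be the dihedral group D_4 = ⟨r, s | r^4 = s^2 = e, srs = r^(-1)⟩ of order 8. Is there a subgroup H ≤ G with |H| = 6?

No

6 does not divide |G| = 8, so by Lagrange no subgroup of order 6 exists.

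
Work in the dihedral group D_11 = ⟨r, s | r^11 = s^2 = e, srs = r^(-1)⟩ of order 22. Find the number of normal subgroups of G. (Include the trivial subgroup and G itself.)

G has 14 subgroups. Checking conjugation-invariance by order — order 1: 1/1 normal; order 2: 0/11 normal; order 11: 1/1 normal; order 22: 1/1 normal.
Total normal subgroups: 3.

3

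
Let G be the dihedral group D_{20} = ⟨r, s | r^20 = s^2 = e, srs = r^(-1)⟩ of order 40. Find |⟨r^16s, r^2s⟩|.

|⟨r^16s⟩| = 2 and |⟨r^2s⟩| = 2, so |H| is a multiple of lcm(2, 2) = 2 and divides |G| = 40.
Closing under the operation: H = {e, r^2, r^4, r^6, r^8, r^10, r^12, r^14, r^16, r^18, s, r^2s, r^4s, r^6s, r^8s, r^10s, r^12s, r^14s, r^16s, r^18s}, so |H| = 20.

20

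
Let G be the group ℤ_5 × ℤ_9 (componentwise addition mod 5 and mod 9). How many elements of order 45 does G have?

24

An element (a,b) has order lcm(ord(a), ord(b)); count pairs with lcm equal to 45.
Enumerating gives 24 such elements.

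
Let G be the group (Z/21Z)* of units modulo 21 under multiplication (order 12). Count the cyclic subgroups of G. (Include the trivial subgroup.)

8

A cyclic subgroup of order d is generated by each of its φ(d) elements of order d, so the cyclic subgroups of order d number (#elements of order d)/φ(d).
Cyclic subgroups by order — order 1: 1; order 2: 3; order 3: 1; order 6: 3.
Total: 8.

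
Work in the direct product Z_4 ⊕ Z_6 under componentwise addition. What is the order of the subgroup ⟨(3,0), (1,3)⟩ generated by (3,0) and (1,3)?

8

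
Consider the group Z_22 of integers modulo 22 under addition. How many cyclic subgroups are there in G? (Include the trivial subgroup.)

4

Each element a generates a cyclic subgroup ⟨a⟩; distinct elements may generate the same one (a cyclic group of order d has φ(d) generators).
Cyclic subgroups by order — order 1: 1; order 2: 1; order 11: 1; order 22: 1.
Total: 4.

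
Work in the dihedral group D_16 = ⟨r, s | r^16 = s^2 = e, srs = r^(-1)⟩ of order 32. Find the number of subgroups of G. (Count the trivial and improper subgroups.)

|G| = 32, so by Lagrange every subgroup order divides 32. Divisors: 1, 2, 4, 8, 16, 32.
Subgroups by order — order 1: 1; order 2: 17; order 4: 9; order 8: 5; order 16: 3; order 32: 1.
Total: 1 + 17 + 9 + 5 + 3 + 1 = 36.

36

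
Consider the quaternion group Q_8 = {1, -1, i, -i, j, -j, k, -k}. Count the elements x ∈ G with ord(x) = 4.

The elements of order 4 are: i, -i, j, -j, k, -k.
That's 6.

6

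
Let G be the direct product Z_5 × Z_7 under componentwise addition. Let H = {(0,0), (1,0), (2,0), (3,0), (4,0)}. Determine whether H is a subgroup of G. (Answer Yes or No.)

Yes

|H| = 5 divides |G| = 35, consistent with Lagrange.
H contains the identity, every element's inverse is in H, and H is closed under +: it is a subgroup.
In fact H = ⟨(4,0)⟩.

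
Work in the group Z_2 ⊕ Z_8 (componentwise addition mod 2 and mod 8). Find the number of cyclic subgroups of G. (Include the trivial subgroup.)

Group the elements of G by the cyclic subgroup they generate; each cyclic subgroup of order d accounts for φ(d) elements.
Cyclic subgroups by order — order 1: 1; order 2: 3; order 4: 2; order 8: 2.
Total: 8.

8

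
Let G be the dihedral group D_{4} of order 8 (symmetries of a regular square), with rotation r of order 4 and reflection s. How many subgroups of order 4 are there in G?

|G| = 8 and 4 | 8, so subgroups of order 4 are possible by Lagrange.
The subgroups of order 4 are: {e, r, r^2, r^3}; {e, r^2, s, r^2s}; {e, r^2, rs, r^3s}.
So G has 3 subgroups of order 4.

3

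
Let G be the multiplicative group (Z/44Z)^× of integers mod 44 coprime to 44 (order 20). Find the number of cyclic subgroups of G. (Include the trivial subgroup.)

8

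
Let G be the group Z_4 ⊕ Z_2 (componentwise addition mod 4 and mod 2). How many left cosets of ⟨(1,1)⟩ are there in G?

|⟨(1,1)⟩| = 4 and |G| = 8.
By Lagrange, [G : H] = |G|/|H| = 8/4 = 2.

2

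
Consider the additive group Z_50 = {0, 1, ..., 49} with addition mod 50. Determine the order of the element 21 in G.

In Z_50, the order of an element a is n/gcd(a, n).
gcd(21, 50) = 1, so |⟨21⟩| = 50/1 = 50.

50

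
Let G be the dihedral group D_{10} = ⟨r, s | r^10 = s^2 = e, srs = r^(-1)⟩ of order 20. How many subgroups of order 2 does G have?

11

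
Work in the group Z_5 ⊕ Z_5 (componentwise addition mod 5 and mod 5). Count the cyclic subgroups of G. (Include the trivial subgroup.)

7

A cyclic subgroup of order d is generated by each of its φ(d) elements of order d, so the cyclic subgroups of order d number (#elements of order d)/φ(d).
Cyclic subgroups by order — order 1: 1; order 5: 6.
Total: 7.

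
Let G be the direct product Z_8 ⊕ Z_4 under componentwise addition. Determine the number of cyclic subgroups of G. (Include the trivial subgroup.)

A cyclic subgroup of order d is generated by each of its φ(d) elements of order d, so the cyclic subgroups of order d number (#elements of order d)/φ(d).
Cyclic subgroups by order — order 1: 1; order 2: 3; order 4: 6; order 8: 4.
Total: 14.

14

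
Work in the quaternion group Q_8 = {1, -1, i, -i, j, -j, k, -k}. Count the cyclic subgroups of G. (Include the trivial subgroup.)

5

A cyclic subgroup of order d is generated by each of its φ(d) elements of order d, so the cyclic subgroups of order d number (#elements of order d)/φ(d).
Cyclic subgroups by order — order 1: 1; order 2: 1; order 4: 3.
Total: 5.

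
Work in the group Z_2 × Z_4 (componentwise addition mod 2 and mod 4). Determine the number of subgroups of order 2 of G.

3

|G| = 8 and 2 | 8, so subgroups of order 2 are possible by Lagrange.
The subgroups of order 2 are: {(0,0), (0,2)}; {(0,0), (1,0)}; {(0,0), (1,2)}.
So G has 3 subgroups of order 2.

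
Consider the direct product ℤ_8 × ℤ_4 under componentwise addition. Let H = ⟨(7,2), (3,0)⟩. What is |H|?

16

|⟨(7,2)⟩| = 8 and |⟨(3,0)⟩| = 8, so |H| is a multiple of lcm(8, 8) = 8 and divides |G| = 32.
Closing under the operation: H = {(0,0), (0,2), (1,0), (1,2), (2,0), (2,2), (3,0), (3,2), (4,0), (4,2), (5,0), (5,2), (6,0), (6,2), (7,0), (7,2)}, so |H| = 16.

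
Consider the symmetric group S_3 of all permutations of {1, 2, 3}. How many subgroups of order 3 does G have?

|G| = 6 and 3 | 6, so subgroups of order 3 are possible by Lagrange.
The subgroups of order 3 are: {e, (1 2 3), (1 3 2)}.
So G has 1 subgroup of order 3.

1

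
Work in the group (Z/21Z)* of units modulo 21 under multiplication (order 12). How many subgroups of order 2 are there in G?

|G| = 12 and 2 | 12, so subgroups of order 2 are possible by Lagrange.
The subgroups of order 2 are: {1, 13}; {1, 20}; {1, 8}.
So G has 3 subgroups of order 2.

3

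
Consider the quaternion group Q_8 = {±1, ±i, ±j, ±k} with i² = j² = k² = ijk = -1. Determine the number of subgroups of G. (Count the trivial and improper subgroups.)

|G| = 8, so by Lagrange every subgroup order divides 8. Divisors: 1, 2, 4, 8.
Subgroups by order — order 1: 1; order 2: 1; order 4: 3; order 8: 1.
Total: 1 + 1 + 3 + 1 = 6.

6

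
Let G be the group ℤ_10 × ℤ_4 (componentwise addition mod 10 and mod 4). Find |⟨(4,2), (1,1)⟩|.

|⟨(4,2)⟩| = 10 and |⟨(1,1)⟩| = 20, so |H| is a multiple of lcm(10, 20) = 20 and divides |G| = 40.
Closing under the operation: H = {(0,0), (0,2), (1,1), (1,3), (2,0), (2,2), (3,1), (3,3), (4,0), (4,2), (5,1), (5,3), (6,0), (6,2), (7,1), (7,3), (8,0), (8,2), (9,1), (9,3)}, so |H| = 20.

20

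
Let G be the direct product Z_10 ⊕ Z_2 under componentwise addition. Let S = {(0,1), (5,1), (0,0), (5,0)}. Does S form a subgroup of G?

|S| = 4 divides |G| = 20, consistent with Lagrange.
S contains the identity, every element's inverse is in S, and S is closed under +: it is a subgroup.

Yes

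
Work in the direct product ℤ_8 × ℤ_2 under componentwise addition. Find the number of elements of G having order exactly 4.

An element (a,b) has order lcm(ord(a), ord(b)); count pairs with lcm equal to 4.
Enumerating gives 4 such elements.

4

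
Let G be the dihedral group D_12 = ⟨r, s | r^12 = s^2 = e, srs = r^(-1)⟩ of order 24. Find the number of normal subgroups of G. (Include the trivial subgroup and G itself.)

9

G has 34 subgroups. Checking conjugation-invariance by order — order 1: 1/1 normal; order 2: 1/13 normal; order 3: 1/1 normal; order 4: 1/7 normal; order 6: 1/5 normal; order 8: 0/3 normal; order 12: 3/3 normal; order 24: 1/1 normal.
Total normal subgroups: 9.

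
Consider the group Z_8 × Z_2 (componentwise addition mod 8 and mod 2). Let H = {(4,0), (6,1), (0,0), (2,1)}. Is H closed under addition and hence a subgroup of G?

Yes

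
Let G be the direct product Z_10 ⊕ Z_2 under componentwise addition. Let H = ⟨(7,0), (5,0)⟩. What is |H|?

|⟨(7,0)⟩| = 10 and |⟨(5,0)⟩| = 2, so |H| is a multiple of lcm(10, 2) = 10 and divides |G| = 20.
Closing under the operation: H = {(0,0), (1,0), (2,0), (3,0), (4,0), (5,0), (6,0), (7,0), (8,0), (9,0)}, so |H| = 10.

10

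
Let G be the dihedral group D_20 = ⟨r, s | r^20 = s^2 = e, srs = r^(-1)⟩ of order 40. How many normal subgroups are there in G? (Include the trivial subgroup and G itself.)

9

G has 48 subgroups. Checking conjugation-invariance by order — order 1: 1/1 normal; order 2: 1/21 normal; order 4: 1/11 normal; order 5: 1/1 normal; order 8: 0/5 normal; order 10: 1/5 normal; order 20: 3/3 normal; order 40: 1/1 normal.
Total normal subgroups: 9.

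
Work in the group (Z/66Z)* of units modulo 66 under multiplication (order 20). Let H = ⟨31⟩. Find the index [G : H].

|⟨31⟩| = 5 and |G| = 20.
By Lagrange, [G : H] = |G|/|H| = 20/5 = 4.

4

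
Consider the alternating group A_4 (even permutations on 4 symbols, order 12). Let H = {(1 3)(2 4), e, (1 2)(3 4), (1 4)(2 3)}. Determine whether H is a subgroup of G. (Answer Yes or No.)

Yes

|H| = 4 divides |G| = 12, consistent with Lagrange.
H contains the identity, every element's inverse is in H, and H is closed under ∘: it is a subgroup.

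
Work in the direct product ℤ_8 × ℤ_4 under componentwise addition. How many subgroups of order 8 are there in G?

7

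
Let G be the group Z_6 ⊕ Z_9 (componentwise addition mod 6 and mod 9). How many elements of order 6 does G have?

An element (a,b) has order lcm(ord(a), ord(b)); count pairs with lcm equal to 6.
Enumerating gives 8 such elements.

8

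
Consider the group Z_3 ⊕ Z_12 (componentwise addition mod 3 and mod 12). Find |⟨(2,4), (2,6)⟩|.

|⟨(2,4)⟩| = 3 and |⟨(2,6)⟩| = 6, so |H| is a multiple of lcm(3, 6) = 6 and divides |G| = 36.
Closing under the operation: H = {(0,0), (0,2), (0,4), (0,6), (0,8), (0,10), (1,0), (1,2), (1,4), (1,6), (1,8), (1,10), (2,0), (2,2), (2,4), (2,6), (2,8), (2,10)}, so |H| = 18.

18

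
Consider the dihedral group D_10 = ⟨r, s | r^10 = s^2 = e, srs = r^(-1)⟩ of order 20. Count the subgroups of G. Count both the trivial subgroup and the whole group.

|G| = 20, so by Lagrange every subgroup order divides 20. Divisors: 1, 2, 4, 5, 10, 20.
Subgroups by order — order 1: 1; order 2: 11; order 4: 5; order 5: 1; order 10: 3; order 20: 1.
Total: 1 + 11 + 5 + 1 + 3 + 1 = 22.

22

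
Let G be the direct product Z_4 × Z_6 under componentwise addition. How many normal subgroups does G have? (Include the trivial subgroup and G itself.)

16

G is abelian, so every subgroup is normal.
G has 16 subgroups in total, hence 16 normal subgroups.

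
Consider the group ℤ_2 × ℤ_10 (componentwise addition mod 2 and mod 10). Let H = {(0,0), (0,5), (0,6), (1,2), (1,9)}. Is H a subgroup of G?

(1,2) ∈ H but its inverse (1,8) ∉ H, so H is not a subgroup.

No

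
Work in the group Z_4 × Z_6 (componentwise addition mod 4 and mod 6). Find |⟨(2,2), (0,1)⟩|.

12

|⟨(2,2)⟩| = 6 and |⟨(0,1)⟩| = 6, so |H| is a multiple of lcm(6, 6) = 6 and divides |G| = 24.
Closing under the operation: H = {(0,0), (0,1), (0,2), (0,3), (0,4), (0,5), (2,0), (2,1), (2,2), (2,3), (2,4), (2,5)}, so |H| = 12.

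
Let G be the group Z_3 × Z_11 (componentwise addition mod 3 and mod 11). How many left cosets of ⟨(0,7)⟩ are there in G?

|⟨(0,7)⟩| = 11 and |G| = 33.
By Lagrange, [G : H] = |G|/|H| = 33/11 = 3.

3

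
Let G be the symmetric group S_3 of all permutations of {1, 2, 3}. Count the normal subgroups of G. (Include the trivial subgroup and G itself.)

3

G has 6 subgroups. Checking conjugation-invariance by order — order 1: 1/1 normal; order 2: 0/3 normal; order 3: 1/1 normal; order 6: 1/1 normal.
Total normal subgroups: 3.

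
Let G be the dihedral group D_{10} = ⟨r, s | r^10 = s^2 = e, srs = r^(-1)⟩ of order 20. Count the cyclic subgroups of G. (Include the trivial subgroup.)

14

A cyclic subgroup of order d is generated by each of its φ(d) elements of order d, so the cyclic subgroups of order d number (#elements of order d)/φ(d).
Cyclic subgroups by order — order 1: 1; order 2: 11; order 5: 1; order 10: 1.
Total: 14.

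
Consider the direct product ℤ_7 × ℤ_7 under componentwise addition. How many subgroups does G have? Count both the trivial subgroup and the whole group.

|G| = 49, so by Lagrange every subgroup order divides 49. Divisors: 1, 7, 49.
Subgroups by order — order 1: 1; order 7: 8; order 49: 1.
Total: 1 + 8 + 1 = 10.

10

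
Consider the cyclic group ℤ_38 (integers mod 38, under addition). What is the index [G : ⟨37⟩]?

1

|⟨37⟩| = 38 and |G| = 38.
By Lagrange, [G : H] = |G|/|H| = 38/38 = 1.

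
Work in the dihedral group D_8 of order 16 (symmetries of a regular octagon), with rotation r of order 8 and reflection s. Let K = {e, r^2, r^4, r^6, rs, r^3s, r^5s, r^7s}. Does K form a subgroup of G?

Yes

|K| = 8 divides |G| = 16, consistent with Lagrange.
K contains the identity, every element's inverse is in K, and K is closed under ·: it is a subgroup.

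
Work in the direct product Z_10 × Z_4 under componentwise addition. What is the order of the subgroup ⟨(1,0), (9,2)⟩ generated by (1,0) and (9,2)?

|⟨(1,0)⟩| = 10 and |⟨(9,2)⟩| = 10, so |H| is a multiple of lcm(10, 10) = 10 and divides |G| = 40.
Closing under the operation: H = {(0,0), (0,2), (1,0), (1,2), (2,0), (2,2), (3,0), (3,2), (4,0), (4,2), (5,0), (5,2), (6,0), (6,2), (7,0), (7,2), (8,0), (8,2), (9,0), (9,2)}, so |H| = 20.

20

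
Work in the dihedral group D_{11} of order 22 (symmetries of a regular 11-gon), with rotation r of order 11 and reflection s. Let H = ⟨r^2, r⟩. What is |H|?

|⟨r^2⟩| = 11 and |⟨r⟩| = 11, so |H| is a multiple of lcm(11, 11) = 11 and divides |G| = 22.
Closing under the operation: H = {e, r, r^2, r^3, r^4, r^5, r^6, r^7, r^8, r^9, r^10}, so |H| = 11.

11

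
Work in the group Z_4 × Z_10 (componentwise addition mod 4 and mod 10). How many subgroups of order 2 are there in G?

3

|G| = 40 and 2 | 40, so subgroups of order 2 are possible by Lagrange.
The subgroups of order 2 are: {(0,0), (0,5)}; {(0,0), (2,0)}; {(0,0), (2,5)}.
So G has 3 subgroups of order 2.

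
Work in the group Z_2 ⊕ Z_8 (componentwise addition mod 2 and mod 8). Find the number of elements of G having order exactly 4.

4

An element (a,b) has order lcm(ord(a), ord(b)); count pairs with lcm equal to 4.
Enumerating gives 4 such elements.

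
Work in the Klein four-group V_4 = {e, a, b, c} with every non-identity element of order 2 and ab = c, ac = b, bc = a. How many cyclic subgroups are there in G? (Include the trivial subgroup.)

Group the elements of G by the cyclic subgroup they generate; each cyclic subgroup of order d accounts for φ(d) elements.
Cyclic subgroups by order — order 1: 1; order 2: 3.
Total: 4.

4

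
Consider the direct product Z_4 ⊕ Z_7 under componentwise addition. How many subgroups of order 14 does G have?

1

|G| = 28 and 14 | 28, so subgroups of order 14 are possible by Lagrange.
The subgroups of order 14 are: {(0,0), (0,1), (0,2), (0,3), (0,4), (0,5), (0,6), (2,0), (2,1), (2,2), (2,3), (2,4), (2,5), (2,6)}.
So G has 1 subgroup of order 14.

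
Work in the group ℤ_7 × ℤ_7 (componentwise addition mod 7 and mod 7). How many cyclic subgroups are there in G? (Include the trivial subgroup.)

Group the elements of G by the cyclic subgroup they generate; each cyclic subgroup of order d accounts for φ(d) elements.
Cyclic subgroups by order — order 1: 1; order 7: 8.
Total: 9.

9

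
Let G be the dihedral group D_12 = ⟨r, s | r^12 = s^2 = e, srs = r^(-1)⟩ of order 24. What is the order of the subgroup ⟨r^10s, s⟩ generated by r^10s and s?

|⟨r^10s⟩| = 2 and |⟨s⟩| = 2, so |H| is a multiple of lcm(2, 2) = 2 and divides |G| = 24.
Closing under the operation: H = {e, r^2, r^4, r^6, r^8, r^10, s, r^2s, r^4s, r^6s, r^8s, r^10s}, so |H| = 12.

12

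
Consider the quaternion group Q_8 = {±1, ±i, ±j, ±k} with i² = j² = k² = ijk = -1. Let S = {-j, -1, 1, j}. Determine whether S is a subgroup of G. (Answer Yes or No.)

Yes

|S| = 4 divides |G| = 8, consistent with Lagrange.
S contains the identity, every element's inverse is in S, and S is closed under ·: it is a subgroup.
In fact S = ⟨j⟩.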